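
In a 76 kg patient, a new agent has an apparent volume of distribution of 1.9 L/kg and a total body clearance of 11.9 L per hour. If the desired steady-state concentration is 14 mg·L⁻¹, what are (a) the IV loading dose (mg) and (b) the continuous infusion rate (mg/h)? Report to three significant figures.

(a) 2020 mg; (b) 167 mg/h

Vd = 1.9 L/kg × 76 kg = 144.4 L
LD = Vd · C_target = 144.4 × 14 = 2022 mg
Infusion rate = 11.90 L/h × 14 mg/L = 166.6 mg/h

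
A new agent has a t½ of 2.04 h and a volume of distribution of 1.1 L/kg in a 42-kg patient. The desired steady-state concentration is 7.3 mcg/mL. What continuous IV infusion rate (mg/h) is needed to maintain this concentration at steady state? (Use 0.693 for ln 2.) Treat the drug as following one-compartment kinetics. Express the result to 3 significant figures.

115 mg/h

Vd = 1.1 L/kg × 42 kg = 46.20 L
CL = ln 2 · Vd / t½ = 0.693 × 46.20 / 2.04 = 15.69 L/h
Infusion rate = CL × Css = 15.69 × 7.3 = 114.5 mg/h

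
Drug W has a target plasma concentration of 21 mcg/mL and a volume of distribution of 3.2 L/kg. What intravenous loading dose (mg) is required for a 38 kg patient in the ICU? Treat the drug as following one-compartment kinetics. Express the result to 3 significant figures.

2550 mg

Total Vd = 3.2 × 38 = 121.6 L
LD = Vd × C = 121.6 × 21.00 = 2554 mg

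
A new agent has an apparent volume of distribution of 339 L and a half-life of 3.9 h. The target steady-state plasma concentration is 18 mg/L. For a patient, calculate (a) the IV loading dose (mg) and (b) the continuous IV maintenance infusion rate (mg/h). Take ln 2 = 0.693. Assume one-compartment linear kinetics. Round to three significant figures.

(a) 6100 mg; (b) 1080 mg/h

LD = Vd × C = 339.0 × 18 = 6102 mg
CL = 0.693 × Vd / t½ = 0.693 × 339.0 / 3.9 = 60.24 L/h
Infusion rate = CL × Css = 60.24 × 18 = 1084 mg/h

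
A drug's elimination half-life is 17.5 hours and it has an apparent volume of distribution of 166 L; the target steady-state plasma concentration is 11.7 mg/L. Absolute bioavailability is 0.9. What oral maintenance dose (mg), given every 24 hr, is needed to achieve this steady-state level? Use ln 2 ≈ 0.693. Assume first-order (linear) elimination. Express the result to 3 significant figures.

2050 mg

CL = ln 2 · Vd / t½ = 0.693 × 166.0 / 17.5 = 6.574 L/h
D = CL × Css × τ / F = 6.574 × 11.7 × 24 / 0.9 = 2051 mg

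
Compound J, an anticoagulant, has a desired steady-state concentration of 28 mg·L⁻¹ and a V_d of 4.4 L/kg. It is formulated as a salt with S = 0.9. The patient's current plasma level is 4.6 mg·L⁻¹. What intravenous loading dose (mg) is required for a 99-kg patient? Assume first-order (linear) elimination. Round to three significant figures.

11300 mg

Total Vd = 4.4 × 99 = 435.6 L
Concentration deficit ΔC = 28 − 4.6 = 23.40 mg/L
LD = Vd × ΔC / S = 435.6 × 23.40 / 0.9 = 11330 mg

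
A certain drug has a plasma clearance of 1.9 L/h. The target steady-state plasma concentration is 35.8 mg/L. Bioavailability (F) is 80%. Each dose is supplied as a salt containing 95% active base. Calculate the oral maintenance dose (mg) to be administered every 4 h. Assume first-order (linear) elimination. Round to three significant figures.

D = CL × Css × τ / F / S = 1.900 × 35.8 × 4 / 0.8 / 0.95 = 358.0 mg

358 mg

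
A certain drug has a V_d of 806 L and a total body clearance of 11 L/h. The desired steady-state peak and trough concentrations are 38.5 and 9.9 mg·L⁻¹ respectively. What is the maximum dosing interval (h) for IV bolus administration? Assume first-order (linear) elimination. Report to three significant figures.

99.5 h

k = CL / Vd = 11.00 / 806.0 = 0.01365 h⁻¹
Between IV bolus doses, concentration decays as C = C₀·e^(−kτ), so C_peak/C_trough = e^(kτ).
τ_max = ln(C_peak/C_trough) / k = ln(38.5/9.9) / 0.01365 = 1.358 / 0.01365 = 99.49 h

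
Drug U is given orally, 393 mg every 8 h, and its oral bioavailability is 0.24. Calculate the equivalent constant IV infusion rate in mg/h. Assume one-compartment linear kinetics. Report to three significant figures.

Equivalent systemic input: infusion rate = F·D/τ.
Rate = 0.24 × 393 / 8 = 11.79 mg/h

11.8 mg/h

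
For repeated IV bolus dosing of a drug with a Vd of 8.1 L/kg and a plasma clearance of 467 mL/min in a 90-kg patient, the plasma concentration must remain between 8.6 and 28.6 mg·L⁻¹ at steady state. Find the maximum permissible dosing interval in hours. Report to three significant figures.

31.3 h

Vd = 8.1 L/kg × 90 kg = 729.0 L
CL = 467 mL/min × 60/1000 = 28.02 L/h
k = CL / Vd = 28.02 / 729.0 = 0.03844 h⁻¹
Between IV bolus doses, concentration decays as C = C₀·e^(−kτ), so C_peak/C_trough = e^(kτ).
τ_max = ln(C_peak/C_trough) / k = ln(28.6/8.6) / 0.03844 = 1.202 / 0.03844 = 31.27 h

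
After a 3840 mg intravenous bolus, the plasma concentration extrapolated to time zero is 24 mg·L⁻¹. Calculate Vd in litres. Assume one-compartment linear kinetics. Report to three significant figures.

Immediately after an IV bolus, C₀ = Dose / Vd, so Vd = Dose / C₀.
Vd = 3840 / 24 = 160.0 L

160 L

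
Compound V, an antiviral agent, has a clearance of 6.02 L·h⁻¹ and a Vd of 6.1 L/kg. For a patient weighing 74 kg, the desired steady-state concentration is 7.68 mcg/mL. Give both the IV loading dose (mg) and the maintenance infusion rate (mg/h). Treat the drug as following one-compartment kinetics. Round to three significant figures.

Vd = 6.1 L/kg × 74 kg = 451.4 L
LD = Vd · C_target = 451.4 × 7.68 = 3467 mg
Maintenance: replace elimination → rate = CL × Css = 6.020 × 7.68 = 46.23 mg/h

(a) 3470 mg; (b) 46.2 mg/h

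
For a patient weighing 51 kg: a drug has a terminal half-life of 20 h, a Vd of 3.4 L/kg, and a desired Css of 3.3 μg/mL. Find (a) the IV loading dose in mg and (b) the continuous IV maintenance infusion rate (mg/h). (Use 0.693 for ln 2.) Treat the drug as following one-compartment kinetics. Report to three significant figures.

Vd = 3.4 L/kg × 51 kg = 173.4 L
LD = Vd × C = 173.4 × 3.3 = 572.2 mg
CL = 0.693 × Vd / t½ = 0.693 × 173.4 / 20 = 6.008 L/h
Infusion rate = CL × Css = 6.008 × 3.3 = 19.83 mg/h

(a) 572 mg; (b) 19.8 mg/h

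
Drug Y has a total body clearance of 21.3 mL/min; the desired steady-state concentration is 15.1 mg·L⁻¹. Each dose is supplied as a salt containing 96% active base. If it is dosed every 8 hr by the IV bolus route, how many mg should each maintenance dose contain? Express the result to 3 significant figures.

161 mg

CL = 21.3 mL/min × 60/1000 = 1.278 L/h
At steady state, dose per interval replaces the amount cleared in that interval: S·D/τ = CL·Css.
D = CL × Css × τ / S = 1.278 × 15.1 × 8 / 0.96 = 160.8 mg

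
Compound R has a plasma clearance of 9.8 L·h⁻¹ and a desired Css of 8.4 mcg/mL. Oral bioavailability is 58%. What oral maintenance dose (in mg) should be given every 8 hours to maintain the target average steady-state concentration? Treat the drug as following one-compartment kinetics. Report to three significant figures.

D = CL × Css × τ / F = 9.800 × 8.4 × 8 / 0.58 = 1135 mg

1140 mg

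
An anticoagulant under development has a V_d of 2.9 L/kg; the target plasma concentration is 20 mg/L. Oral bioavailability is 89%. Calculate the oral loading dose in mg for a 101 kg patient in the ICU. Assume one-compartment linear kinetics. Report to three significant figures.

Vd(total) = 101 kg × 2.9 L/kg = 292.9 L
LD = Vd × C / F = 292.9 × 20.00 / 0.89 = 6582 mg

6580 mg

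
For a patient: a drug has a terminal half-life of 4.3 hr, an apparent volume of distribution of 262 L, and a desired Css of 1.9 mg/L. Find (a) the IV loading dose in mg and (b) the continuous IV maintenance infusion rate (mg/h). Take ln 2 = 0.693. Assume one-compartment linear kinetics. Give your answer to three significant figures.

LD = Vd × C = 262.0 × 1.9 = 497.8 mg
CL = 0.693 × Vd / t½ = 0.693 × 262.0 / 4.3 = 42.22 L/h
Infusion rate = CL × Css = 42.22 × 1.9 = 80.22 mg/h

(a) 498 mg; (b) 80.2 mg/h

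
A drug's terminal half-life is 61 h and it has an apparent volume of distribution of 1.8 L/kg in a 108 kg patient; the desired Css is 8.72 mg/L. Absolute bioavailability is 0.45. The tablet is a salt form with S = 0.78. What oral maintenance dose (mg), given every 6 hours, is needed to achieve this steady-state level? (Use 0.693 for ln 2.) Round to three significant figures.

Vd(total) = 108 kg × 1.8 L/kg = 194.4 L
CL = 0.693 × Vd / t½ = 0.693 × 194.4 / 61 = 2.209 L/h
D = CL × Css × τ / F / S = 2.209 × 8.72 × 6 / 0.45 / 0.78 = 329.3 mg

329 mg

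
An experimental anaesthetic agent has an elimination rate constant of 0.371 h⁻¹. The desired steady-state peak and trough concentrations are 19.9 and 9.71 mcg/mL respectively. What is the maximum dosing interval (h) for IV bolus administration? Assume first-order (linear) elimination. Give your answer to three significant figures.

Between IV bolus doses, concentration decays as C = C₀·e^(−kτ), so C_peak/C_trough = e^(kτ).
τ_max = ln(C_peak/C_trough) / k = ln(19.9/9.71) / 0.3710 = 0.7176 / 0.3710 = 1.934 h

1.93 h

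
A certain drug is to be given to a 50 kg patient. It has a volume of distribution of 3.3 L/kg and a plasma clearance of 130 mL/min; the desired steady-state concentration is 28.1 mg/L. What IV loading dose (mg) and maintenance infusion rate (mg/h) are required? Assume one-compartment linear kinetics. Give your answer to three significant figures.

Vd = 3.3 L/kg × 50 kg = 165.0 L
Loading dose = Vd × C = 165.0 × 28.1 = 4637 mg
CL = 130 mL/min × 60/1000 = 7.800 L/h
Maintenance: replace elimination → rate = CL × Css = 7.800 × 28.1 = 219.2 mg/h

(a) 4640 mg; (b) 219 mg/h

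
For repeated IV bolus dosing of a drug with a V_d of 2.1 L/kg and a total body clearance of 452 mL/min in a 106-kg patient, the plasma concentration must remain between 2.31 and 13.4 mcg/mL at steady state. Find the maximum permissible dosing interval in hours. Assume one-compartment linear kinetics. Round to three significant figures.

Vd(total) = 106 kg × 2.1 L/kg = 222.6 L
Convert clearance: 452 mL/min × 60 min/h ÷ 1000 mL/L = 27.12 L/h
k = CL / Vd = 27.12 / 222.6 = 0.1218 h⁻¹
Between IV bolus doses, concentration decays as C = C₀·e^(−kτ), so C_peak/C_trough = e^(kτ).
τ_max = ln(C_peak/C_trough) / k = ln(13.4/2.31) / 0.1218 = 1.758 / 0.1218 = 14.43 h

14.4 h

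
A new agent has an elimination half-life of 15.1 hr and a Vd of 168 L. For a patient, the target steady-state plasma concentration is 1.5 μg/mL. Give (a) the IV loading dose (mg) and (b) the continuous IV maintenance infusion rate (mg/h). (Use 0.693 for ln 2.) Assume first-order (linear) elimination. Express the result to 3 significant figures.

(a) 252 mg; (b) 11.6 mg/h

LD = Vd × C = 168.0 × 1.5 = 252.0 mg
CL = 0.693 × Vd / t½ = 0.693 × 168.0 / 15.1 = 7.710 L/h
Infusion rate = CL × Css = 7.710 × 1.5 = 11.57 mg/h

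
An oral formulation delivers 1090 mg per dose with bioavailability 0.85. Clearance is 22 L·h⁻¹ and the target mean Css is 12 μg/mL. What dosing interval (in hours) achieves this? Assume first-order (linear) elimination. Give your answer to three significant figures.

F·D/τ = CL·Css → τ = F·D / (CL·Css).
τ = 0.85 × 1090 / (22 × 12) = 3.509 h

3.51 h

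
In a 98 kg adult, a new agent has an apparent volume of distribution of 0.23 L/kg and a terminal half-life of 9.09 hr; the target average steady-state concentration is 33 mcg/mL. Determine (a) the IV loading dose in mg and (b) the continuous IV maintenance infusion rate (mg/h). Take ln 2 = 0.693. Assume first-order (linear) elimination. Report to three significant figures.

Total Vd = 0.23 × 98 = 22.54 L
LD = Vd × C = 22.54 × 33 = 743.8 mg
CL = 0.693 × Vd / t½ = 0.693 × 22.54 / 9.09 = 1.718 L/h
Infusion rate = CL × Css = 1.718 × 33 = 56.69 mg/h

(a) 744 mg; (b) 56.7 mg/h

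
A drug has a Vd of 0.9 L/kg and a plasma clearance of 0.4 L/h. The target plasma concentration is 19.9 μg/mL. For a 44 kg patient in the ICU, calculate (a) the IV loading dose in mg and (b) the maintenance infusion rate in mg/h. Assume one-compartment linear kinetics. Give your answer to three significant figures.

Total Vd = 0.9 × 44 = 39.60 L
Loading: fill Vd to C_target → 39.60 L × 19.9 mg/L = 788.0 mg
Maintenance infusion rate = CL × Css = 0.4000 × 19.9 = 7.960 mg/h

(a) 788 mg; (b) 7.96 mg/h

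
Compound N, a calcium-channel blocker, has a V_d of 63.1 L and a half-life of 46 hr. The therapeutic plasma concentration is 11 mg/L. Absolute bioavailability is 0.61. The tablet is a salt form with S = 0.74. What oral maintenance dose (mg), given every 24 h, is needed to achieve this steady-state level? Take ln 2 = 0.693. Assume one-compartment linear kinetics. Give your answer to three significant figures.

k = 0.693/46 = 0.01507 h⁻¹, so CL = k·Vd = 0.01507 × 63.10 = 0.9509 L/h
D = CL × Css × τ / F / S = 0.9509 × 11 × 24 / 0.61 / 0.74 = 556.1 mg

556 mg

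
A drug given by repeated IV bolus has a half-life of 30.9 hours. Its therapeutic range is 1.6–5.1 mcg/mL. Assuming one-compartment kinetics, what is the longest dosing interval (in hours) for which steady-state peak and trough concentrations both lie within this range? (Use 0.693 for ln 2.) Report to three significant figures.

51.7 h

k = 0.693 / t½ = 0.693 / 30.9 = 0.02243 h⁻¹
Between IV bolus doses, concentration decays as C = C₀·e^(−kτ), so C_peak/C_trough = e^(kτ).
τ_max = ln(C_peak/C_trough) / k = ln(5.1/1.6) / 0.02243 = 1.159 / 0.02243 = 51.67 h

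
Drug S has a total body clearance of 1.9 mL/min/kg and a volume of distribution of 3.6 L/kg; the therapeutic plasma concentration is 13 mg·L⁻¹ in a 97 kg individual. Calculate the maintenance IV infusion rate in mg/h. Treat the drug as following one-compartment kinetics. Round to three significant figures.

CL = 1.9 mL/min/kg × 97 kg = 184.3 mL/min = 184.3 × 60/1000 = 11.06 L/h
At steady state, infusion rate equals elimination rate: rate in = CL × Css.
Infusion rate = CL · Css = 11.06 L/h × 13 mg/L = 143.8 mg/h

144 mg/h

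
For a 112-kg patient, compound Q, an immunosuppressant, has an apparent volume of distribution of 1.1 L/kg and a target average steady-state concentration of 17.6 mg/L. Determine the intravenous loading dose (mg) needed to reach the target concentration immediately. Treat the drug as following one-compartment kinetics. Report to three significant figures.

Total Vd = 1.1 × 112 = 123.2 L
The loading dose fills Vd to the target concentration.
LD = Vd × C = 123.2 × 17.60 = 2168 mg

2170 mg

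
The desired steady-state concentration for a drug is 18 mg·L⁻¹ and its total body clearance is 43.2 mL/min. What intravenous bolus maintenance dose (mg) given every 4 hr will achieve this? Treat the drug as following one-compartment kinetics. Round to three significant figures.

187 mg

CL = 43.2 mL/min × 60/1000 = 2.592 L/h
At steady state, dose per interval replaces the amount cleared in that interval: D/τ = CL·Css.
D = CL × Css × τ = 2.592 × 18 × 4 = 186.6 mg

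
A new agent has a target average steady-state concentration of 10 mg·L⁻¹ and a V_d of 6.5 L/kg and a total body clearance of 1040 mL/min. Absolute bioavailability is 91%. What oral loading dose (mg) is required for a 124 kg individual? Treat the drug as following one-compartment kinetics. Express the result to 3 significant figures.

8860 mg

Total Vd = 6.5 × 124 = 806.0 L
Loading dose depends on Vd (not clearance): it fills the distribution volume.
LD = Vd × C / F = 806.0 × 10.00 / 0.91 = 8857 mg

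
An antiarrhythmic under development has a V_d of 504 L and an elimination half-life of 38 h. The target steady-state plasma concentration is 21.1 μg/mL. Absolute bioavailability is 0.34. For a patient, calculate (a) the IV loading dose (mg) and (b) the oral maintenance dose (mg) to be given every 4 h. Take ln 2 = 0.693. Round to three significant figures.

LD = Vd × C = 504.0 × 21.1 = 10630 mg
CL = 0.693 × Vd / t½ = 0.693 × 504.0 / 38 = 9.191 L/h
D = CL × Css × τ / F = 9.191 × 21.1 × 4 / 0.34 = 2282 mg

(a) 10600 mg; (b) 2280 mg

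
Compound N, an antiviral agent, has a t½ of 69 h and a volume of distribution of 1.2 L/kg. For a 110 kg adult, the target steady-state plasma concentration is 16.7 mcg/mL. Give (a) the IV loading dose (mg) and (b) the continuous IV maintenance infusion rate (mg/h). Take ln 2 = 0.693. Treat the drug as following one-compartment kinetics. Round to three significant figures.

(a) 2200 mg; (b) 22.1 mg/h

Vd = 1.2 L/kg × 110 kg = 132.0 L
LD = Vd × C = 132.0 × 16.7 = 2204 mg
CL = 0.693 × Vd / t½ = 0.693 × 132.0 / 69 = 1.326 L/h
Infusion rate = CL × Css = 1.326 × 16.7 = 22.14 mg/h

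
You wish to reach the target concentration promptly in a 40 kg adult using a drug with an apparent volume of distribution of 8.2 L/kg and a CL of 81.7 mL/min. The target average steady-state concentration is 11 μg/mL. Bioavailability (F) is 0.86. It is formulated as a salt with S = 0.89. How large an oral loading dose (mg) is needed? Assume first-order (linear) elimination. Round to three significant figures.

Total Vd = 8.2 × 40 = 328.0 L
Loading dose depends on Vd (not clearance): it fills the distribution volume.
LD = Vd × C / F / S = 328.0 × 11.00 / 0.86 / 0.89 = 4714 mg

4710 mg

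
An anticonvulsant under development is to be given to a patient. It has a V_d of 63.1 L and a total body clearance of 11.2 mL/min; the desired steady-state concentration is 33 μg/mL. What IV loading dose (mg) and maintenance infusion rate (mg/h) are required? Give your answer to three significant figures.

LD = Vd · C_target = 63.10 × 33 = 2082 mg
CL = 11.2 mL/min = 11.2 × 0.06 = 0.6720 L/h
Maintenance: replace elimination → rate = CL × Css = 0.6720 × 33 = 22.18 mg/h

(a) 2080 mg; (b) 22.2 mg/h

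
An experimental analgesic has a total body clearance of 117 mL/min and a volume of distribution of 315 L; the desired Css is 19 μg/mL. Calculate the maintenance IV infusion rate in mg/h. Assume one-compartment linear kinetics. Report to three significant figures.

133 mg/h

Convert clearance: 117 mL/min × 60 min/h ÷ 1000 mL/L = 7.020 L/h
Infusion rate = CL · Css = 7.020 L/h × 19 mg/L = 133.4 mg/h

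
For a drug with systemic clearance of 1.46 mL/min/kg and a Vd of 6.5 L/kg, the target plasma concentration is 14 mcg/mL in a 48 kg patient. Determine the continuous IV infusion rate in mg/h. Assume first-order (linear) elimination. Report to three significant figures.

CL = 1.46 mL/min/kg × 48 kg = 70.08 mL/min = 70.08 × 60/1000 = 4.205 L/h
Infusion rate = CL · Css = 4.205 L/h × 14 mg/L = 58.87 mg/h

58.9 mg/h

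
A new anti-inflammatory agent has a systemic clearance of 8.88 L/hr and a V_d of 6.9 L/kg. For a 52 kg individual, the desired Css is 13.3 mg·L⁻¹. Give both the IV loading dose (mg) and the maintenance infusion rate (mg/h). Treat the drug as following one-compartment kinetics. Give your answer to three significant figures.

(a) 4770 mg; (b) 118 mg/h

Vd(total) = 52 kg × 6.9 L/kg = 358.8 L
Loading: fill Vd to C_target → 358.8 L × 13.3 mg/L = 4772 mg
Infusion rate = 8.880 L/h × 13.3 mg/L = 118.1 mg/h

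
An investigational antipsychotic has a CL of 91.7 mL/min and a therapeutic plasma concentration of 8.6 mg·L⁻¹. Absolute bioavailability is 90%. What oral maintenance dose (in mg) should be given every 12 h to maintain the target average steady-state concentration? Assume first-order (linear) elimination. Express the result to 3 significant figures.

631 mg

CL = 91.7 mL/min = 91.7 × 0.06 = 5.502 L/h
D = CL × Css × τ / F = 5.502 × 8.6 × 12 / 0.9 = 630.9 mg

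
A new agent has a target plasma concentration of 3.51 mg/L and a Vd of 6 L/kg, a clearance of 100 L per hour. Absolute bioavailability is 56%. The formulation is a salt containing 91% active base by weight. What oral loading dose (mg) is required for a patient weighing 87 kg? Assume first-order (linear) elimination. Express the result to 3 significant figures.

3600 mg

Vd(total) = 87 kg × 6 L/kg = 522.0 L
LD = Vd × C / F / S = 522.0 × 3.510 / 0.56 / 0.91 = 3595 mg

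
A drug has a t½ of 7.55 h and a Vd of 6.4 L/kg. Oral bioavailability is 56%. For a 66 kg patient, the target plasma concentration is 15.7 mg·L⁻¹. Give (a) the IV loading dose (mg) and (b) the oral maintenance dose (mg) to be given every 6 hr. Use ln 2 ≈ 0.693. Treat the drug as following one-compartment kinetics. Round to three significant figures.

(a) 6630 mg; (b) 6520 mg

Vd = 6.4 L/kg × 66 kg = 422.4 L
LD = Vd × C = 422.4 × 15.7 = 6632 mg
CL = 0.693 × Vd / t½ = 0.693 × 422.4 / 7.55 = 38.77 L/h
D = CL × Css × τ / F = 38.77 × 15.7 × 6 / 0.56 = 6522 mg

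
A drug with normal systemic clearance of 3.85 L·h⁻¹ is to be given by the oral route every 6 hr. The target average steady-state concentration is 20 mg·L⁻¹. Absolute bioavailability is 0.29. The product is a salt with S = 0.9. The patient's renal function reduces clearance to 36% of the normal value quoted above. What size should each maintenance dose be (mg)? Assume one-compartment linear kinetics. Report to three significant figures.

637 mg

Patient clearance = 0.36 × 3.850 = 1.386 L/h
At steady state, dose per interval replaces the amount cleared in that interval: F·S·D/τ = CL·Css.
D = CL × Css × τ / F / S = 1.386 × 20 × 6 / 0.29 / 0.9 = 637.2 mg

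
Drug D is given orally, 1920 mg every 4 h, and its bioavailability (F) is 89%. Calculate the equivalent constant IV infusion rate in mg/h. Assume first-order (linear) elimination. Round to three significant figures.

Equivalent systemic input: infusion rate = F·D/τ.
Rate = 0.89 × 1920 / 4 = 427.2 mg/h

427 mg/h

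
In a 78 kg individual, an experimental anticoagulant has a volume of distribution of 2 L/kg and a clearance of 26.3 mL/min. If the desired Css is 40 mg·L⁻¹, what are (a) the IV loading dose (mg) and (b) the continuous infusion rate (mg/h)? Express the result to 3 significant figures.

Vd(total) = 78 kg × 2 L/kg = 156.0 L
LD = Vd · C_target = 156.0 × 40 = 6240 mg
CL = 26.3 mL/min × 60/1000 = 1.578 L/h
Infusion rate = 1.578 L/h × 40 mg/L = 63.12 mg/h

(a) 6240 mg; (b) 63.1 mg/h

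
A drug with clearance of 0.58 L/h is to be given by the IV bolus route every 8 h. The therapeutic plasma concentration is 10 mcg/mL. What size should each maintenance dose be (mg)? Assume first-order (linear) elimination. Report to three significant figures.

D = CL × Css × τ = 0.5800 × 10 × 8 = 46.40 mg

46.4 mg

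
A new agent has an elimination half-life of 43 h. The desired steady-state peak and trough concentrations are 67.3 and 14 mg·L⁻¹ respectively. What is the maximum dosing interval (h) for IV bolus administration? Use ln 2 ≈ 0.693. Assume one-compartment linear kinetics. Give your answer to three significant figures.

k = 0.693 / t½ = 0.693 / 43 = 0.01612 h⁻¹
Between IV bolus doses, concentration decays as C = C₀·e^(−kτ), so C_peak/C_trough = e^(kτ).
τ_max = ln(C_peak/C_trough) / k = ln(67.3/14) / 0.01612 = 1.570 / 0.01612 = 97.39 h

97.4 h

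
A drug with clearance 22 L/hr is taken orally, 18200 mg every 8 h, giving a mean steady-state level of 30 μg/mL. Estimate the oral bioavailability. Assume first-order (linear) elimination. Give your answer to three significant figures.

F·D/τ = CL·Css at steady state → F = CL·Css·τ / D.
F = 22 × 30 × 8 / 18200 = 0.290

0.290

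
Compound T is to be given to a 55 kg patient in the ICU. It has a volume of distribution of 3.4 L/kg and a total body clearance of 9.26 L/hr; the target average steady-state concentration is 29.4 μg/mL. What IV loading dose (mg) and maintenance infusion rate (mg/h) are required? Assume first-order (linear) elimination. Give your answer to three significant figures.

(a) 5500 mg; (b) 272 mg/h

Vd(total) = 55 kg × 3.4 L/kg = 187.0 L
Loading dose = Vd × C = 187.0 × 29.4 = 5498 mg
Infusion rate = 9.260 L/h × 29.4 mg/L = 272.2 mg/h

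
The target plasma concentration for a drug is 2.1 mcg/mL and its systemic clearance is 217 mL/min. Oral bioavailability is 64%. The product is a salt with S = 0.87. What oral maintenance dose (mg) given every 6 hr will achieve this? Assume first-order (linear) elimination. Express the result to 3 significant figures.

295 mg

Convert clearance: 217 mL/min × 60 min/h ÷ 1000 mL/L = 13.02 L/h
At steady state, dose per interval replaces the amount cleared in that interval: F·S·D/τ = CL·Css.
D = CL × Css × τ / F / S = 13.02 × 2.1 × 6 / 0.64 / 0.87 = 294.6 mg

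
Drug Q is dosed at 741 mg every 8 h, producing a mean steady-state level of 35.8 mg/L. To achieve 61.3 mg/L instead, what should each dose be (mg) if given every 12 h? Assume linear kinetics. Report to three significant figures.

1900 mg

With linear kinetics, Css is proportional to dose rate (D/τ) at fixed clearance.
D₂ = D₁ × (Css,target / Css,current) × (τ₂/τ₁) = 741 × (61.3/35.8) × (12/8) = 1903 mg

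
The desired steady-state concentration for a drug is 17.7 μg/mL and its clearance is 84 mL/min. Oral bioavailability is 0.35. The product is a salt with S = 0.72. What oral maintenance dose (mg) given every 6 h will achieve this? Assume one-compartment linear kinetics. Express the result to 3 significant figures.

Convert clearance: 84 mL/min × 60 min/h ÷ 1000 mL/L = 5.040 L/h
D = CL × Css × τ / F / S = 5.040 × 17.7 × 6 / 0.35 / 0.72 = 2124 mg

2120 mg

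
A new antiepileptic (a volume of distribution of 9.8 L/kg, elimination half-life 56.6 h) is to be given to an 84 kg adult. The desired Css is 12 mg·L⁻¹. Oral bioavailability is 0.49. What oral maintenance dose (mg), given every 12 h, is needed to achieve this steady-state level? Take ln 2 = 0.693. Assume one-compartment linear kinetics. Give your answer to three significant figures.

2960 mg

Vd(total) = 84 kg × 9.8 L/kg = 823.2 L
k = 0.693/56.6 = 0.01224 h⁻¹, so CL = k·Vd = 0.01224 × 823.2 = 10.08 L/h
D = CL × Css × τ / F = 10.08 × 12 × 12 / 0.49 = 2962 mg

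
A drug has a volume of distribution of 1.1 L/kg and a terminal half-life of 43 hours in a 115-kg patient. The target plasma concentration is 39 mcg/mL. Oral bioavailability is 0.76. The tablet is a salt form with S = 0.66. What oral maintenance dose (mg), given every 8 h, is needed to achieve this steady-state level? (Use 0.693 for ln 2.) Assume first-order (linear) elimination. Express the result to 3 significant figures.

1270 mg

Vd = 1.1 L/kg × 115 kg = 126.5 L
k = 0.693/43 = 0.01612 h⁻¹, so CL = k·Vd = 0.01612 × 126.5 = 2.039 L/h
D = CL × Css × τ / F / S = 2.039 × 39 × 8 / 0.76 / 0.66 = 1268 mg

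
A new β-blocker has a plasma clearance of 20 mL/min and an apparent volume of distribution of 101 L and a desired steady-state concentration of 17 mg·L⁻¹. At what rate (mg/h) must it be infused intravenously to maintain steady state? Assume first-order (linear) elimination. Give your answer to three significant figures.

20.4 mg/h

CL = 20 mL/min × 60/1000 = 1.200 L/h
Rate = CL × Css = 1.200 × 17 = 20.40 mg/h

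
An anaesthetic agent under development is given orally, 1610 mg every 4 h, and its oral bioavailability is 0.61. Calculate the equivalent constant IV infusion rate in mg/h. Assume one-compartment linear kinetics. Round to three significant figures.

246 mg/h

Equivalent systemic input: infusion rate = F·D/τ.
Rate = 0.61 × 1610 / 4 = 245.5 mg/h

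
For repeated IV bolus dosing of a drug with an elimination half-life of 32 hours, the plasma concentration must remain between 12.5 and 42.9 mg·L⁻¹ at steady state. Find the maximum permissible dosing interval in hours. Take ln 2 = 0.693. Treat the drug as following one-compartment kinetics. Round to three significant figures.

56.9 h

k = 0.693 / t½ = 0.693 / 32 = 0.02166 h⁻¹
Between IV bolus doses, concentration decays as C = C₀·e^(−kτ), so C_peak/C_trough = e^(kτ).
τ_max = ln(C_peak/C_trough) / k = ln(42.9/12.5) / 0.02166 = 1.233 / 0.02166 = 56.93 h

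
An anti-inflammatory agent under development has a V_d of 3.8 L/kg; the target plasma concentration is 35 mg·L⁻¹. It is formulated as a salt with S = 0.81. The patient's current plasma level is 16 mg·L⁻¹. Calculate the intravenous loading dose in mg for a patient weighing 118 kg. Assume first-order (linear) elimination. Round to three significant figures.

Vd = 3.8 L/kg × 118 kg = 448.4 L
The loading dose fills Vd to the target concentration.
Concentration deficit ΔC = 35 − 16 = 19.00 mg/L
LD = Vd × ΔC / S = 448.4 × 19.00 / 0.81 = 10520 mg

10500 mg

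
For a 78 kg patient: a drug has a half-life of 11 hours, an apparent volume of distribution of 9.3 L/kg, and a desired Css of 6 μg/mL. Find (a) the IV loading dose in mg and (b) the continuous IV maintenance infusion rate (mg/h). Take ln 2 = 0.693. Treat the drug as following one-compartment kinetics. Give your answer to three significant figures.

Vd = 9.3 L/kg × 78 kg = 725.4 L
LD = Vd × C = 725.4 × 6 = 4352 mg
CL = 0.693 × Vd / t½ = 0.693 × 725.4 / 11 = 45.70 L/h
Infusion rate = CL × Css = 45.70 × 6 = 274.2 mg/h

(a) 4350 mg; (b) 274 mg/h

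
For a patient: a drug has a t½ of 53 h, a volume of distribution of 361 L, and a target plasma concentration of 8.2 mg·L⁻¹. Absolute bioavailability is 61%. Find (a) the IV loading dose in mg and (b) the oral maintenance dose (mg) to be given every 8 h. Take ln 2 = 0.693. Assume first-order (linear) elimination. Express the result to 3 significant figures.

(a) 2960 mg; (b) 508 mg

LD = Vd × C = 361.0 × 8.2 = 2960 mg
CL = 0.693 × Vd / t½ = 0.693 × 361.0 / 53 = 4.720 L/h
D = CL × Css × τ / F = 4.720 × 8.2 × 8 / 0.61 = 507.6 mg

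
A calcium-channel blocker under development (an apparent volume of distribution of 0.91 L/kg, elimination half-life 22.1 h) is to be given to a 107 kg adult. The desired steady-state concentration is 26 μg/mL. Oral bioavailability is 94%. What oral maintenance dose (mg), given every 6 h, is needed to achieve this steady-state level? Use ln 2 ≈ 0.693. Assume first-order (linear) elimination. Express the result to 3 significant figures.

507 mg

Vd = 0.91 L/kg × 107 kg = 97.37 L
k = 0.693/22.1 = 0.03136 h⁻¹, so CL = k·Vd = 0.03136 × 97.37 = 3.054 L/h
D = CL × Css × τ / F = 3.054 × 26 × 6 / 0.94 = 506.8 mg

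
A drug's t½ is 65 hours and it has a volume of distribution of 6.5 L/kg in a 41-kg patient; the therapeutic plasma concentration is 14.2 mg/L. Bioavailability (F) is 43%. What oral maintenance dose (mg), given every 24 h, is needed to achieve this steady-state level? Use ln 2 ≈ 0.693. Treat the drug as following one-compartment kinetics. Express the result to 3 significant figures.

2250 mg

Total Vd = 6.5 × 41 = 266.5 L
CL = ln 2 · Vd / t½ = 0.693 × 266.5 / 65 = 2.841 L/h
D = CL × Css × τ / F = 2.841 × 14.2 × 24 / 0.43 = 2252 mg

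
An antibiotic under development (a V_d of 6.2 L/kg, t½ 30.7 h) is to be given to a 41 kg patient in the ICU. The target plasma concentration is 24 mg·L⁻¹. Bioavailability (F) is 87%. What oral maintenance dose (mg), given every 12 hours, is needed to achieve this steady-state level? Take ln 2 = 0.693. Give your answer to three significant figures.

1900 mg

Total Vd = 6.2 × 41 = 254.2 L
k = 0.693/30.7 = 0.02257 h⁻¹, so CL = k·Vd = 0.02257 × 254.2 = 5.737 L/h
D = CL × Css × τ / F = 5.737 × 24 × 12 / 0.87 = 1899 mg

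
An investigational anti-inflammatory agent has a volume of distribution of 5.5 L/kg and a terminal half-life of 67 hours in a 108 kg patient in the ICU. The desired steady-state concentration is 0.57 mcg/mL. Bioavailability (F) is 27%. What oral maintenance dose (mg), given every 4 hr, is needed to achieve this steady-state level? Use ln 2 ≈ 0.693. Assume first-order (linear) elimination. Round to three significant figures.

Total Vd = 5.5 × 108 = 594.0 L
CL = 0.693 × Vd / t½ = 0.693 × 594.0 / 67 = 6.144 L/h
D = CL × Css × τ / F = 6.144 × 0.57 × 4 / 0.27 = 51.88 mg

51.9 mg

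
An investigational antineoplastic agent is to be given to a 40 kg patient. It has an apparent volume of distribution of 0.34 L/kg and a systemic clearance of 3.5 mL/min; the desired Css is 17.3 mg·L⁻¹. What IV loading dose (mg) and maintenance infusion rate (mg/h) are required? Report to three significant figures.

Total Vd = 0.34 × 40 = 13.60 L
Loading dose = Vd × C = 13.60 × 17.3 = 235.3 mg
Convert clearance: 3.5 mL/min × 60 min/h ÷ 1000 mL/L = 0.2100 L/h
Maintenance: replace elimination → rate = CL × Css = 0.2100 × 17.3 = 3.633 mg/h

(a) 235 mg; (b) 3.63 mg/h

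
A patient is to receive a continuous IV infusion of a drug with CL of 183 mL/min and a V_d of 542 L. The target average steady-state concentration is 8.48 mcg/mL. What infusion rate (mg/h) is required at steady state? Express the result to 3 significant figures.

CL = 183 mL/min = 183 × 0.06 = 10.98 L/h
Vd does not affect the maintenance rate; only clearance governs steady-state input.
R₀ = 10.98 × 8.48 = 93.11 mg/h

93.1 mg/h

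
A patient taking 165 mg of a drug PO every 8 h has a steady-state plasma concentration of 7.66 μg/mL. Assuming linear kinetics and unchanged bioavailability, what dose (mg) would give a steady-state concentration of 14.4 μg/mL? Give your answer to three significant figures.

With linear kinetics, Css is proportional to dose rate (D/τ) at fixed clearance.
D₂ = D₁ × (Css,target / Css,current) = 165 × 14.4/7.66 = 310.2 mg

310 mg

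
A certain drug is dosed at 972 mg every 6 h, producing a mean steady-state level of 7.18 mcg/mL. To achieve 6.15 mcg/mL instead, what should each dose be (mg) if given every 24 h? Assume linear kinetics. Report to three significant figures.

For first-order elimination, Css ∝ F·D/(CL·τ); F and CL are unchanged, so Css ∝ D/τ.
D₂ = D₁ × (Css,target / Css,current) × (τ₂/τ₁) = 972 × (6.15/7.18) × (24/6) = 3330 mg

3330 mg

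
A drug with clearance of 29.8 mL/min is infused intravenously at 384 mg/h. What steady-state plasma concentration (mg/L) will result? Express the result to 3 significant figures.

Convert clearance: 29.8 mL/min × 60 min/h ÷ 1000 mL/L = 1.788 L/h
Css = rate / CL = 384 / 1.788 = 214.8 mg/L

215 mg/L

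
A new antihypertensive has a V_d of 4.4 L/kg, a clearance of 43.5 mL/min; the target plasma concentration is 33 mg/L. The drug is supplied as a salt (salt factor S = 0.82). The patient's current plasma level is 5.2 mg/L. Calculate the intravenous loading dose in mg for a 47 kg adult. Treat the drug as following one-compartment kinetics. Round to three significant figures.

Total Vd = 4.4 × 47 = 206.8 L
Concentration deficit ΔC = 33 − 5.2 = 27.80 mg/L
LD = Vd × ΔC / S = 206.8 × 27.80 / 0.82 = 7011 mg

7010 mg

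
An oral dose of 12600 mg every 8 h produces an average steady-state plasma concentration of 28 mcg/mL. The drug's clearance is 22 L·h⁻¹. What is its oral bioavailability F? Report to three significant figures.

F·D/τ = CL·Css at steady state → F = CL·Css·τ / D.
F = 22 × 28 × 8 / 12600 = 0.391

0.391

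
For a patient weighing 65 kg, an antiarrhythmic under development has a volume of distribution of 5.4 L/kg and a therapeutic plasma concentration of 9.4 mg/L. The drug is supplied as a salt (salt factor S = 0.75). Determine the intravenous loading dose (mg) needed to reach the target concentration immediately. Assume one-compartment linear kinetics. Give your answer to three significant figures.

4400 mg

Vd(total) = 65 kg × 5.4 L/kg = 351.0 L
LD = Vd × C / S = 351.0 × 9.400 / 0.75 = 4399 mg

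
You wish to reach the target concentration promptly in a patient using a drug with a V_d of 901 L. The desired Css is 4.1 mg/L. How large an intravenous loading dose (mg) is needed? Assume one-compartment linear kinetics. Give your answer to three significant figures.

LD = Vd × C = 901.0 × 4.100 = 3694 mg

3690 mg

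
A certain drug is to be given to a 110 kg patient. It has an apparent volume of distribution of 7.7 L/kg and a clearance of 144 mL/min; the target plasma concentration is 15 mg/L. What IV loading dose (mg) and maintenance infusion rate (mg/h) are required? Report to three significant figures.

Total Vd = 7.7 × 110 = 847.0 L
Loading: fill Vd to C_target → 847.0 L × 15 mg/L = 12710 mg
Convert clearance: 144 mL/min × 60 min/h ÷ 1000 mL/L = 8.640 L/h
Maintenance: replace elimination → rate = CL × Css = 8.640 × 15 = 129.6 mg/h

(a) 12700 mg; (b) 130 mg/h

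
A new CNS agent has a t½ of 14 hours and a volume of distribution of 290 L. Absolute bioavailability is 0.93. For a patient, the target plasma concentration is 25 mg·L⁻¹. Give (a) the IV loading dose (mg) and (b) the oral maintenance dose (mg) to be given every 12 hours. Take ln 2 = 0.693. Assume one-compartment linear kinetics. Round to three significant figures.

LD = Vd × C = 290.0 × 25 = 7250 mg
CL = 0.693 × Vd / t½ = 0.693 × 290.0 / 14 = 14.36 L/h
D = CL × Css × τ / F = 14.36 × 25 × 12 / 0.93 = 4632 mg

(a) 7250 mg; (b) 4630 mg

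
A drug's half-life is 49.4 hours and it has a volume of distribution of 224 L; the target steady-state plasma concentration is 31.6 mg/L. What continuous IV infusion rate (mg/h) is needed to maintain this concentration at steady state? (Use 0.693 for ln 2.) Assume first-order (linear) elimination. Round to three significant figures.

CL = ln 2 · Vd / t½ = 0.693 × 224.0 / 49.4 = 3.142 L/h
Infusion rate = CL × Css = 3.142 × 31.6 = 99.29 mg/h

99.3 mg/h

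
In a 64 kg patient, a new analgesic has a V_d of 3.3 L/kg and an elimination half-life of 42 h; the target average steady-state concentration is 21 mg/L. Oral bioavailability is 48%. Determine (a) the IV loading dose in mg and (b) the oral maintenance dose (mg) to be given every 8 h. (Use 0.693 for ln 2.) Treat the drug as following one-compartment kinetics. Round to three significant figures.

(a) 4440 mg; (b) 1220 mg

Total Vd = 3.3 × 64 = 211.2 L
LD = Vd × C = 211.2 × 21 = 4435 mg
CL = 0.693 × Vd / t½ = 0.693 × 211.2 / 42 = 3.485 L/h
D = CL × Css × τ / F = 3.485 × 21 × 8 / 0.48 = 1220 mg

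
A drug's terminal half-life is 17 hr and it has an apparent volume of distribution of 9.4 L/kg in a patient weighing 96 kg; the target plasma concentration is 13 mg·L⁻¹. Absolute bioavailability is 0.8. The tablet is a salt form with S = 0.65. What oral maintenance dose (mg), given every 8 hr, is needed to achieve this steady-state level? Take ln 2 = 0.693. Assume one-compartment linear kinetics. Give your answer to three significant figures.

Total Vd = 9.4 × 96 = 902.4 L
k = 0.693/17 = 0.04076 h⁻¹, so CL = k·Vd = 0.04076 × 902.4 = 36.78 L/h
D = CL × Css × τ / F / S = 36.78 × 13 × 8 / 0.8 / 0.65 = 7356 mg

7360 mg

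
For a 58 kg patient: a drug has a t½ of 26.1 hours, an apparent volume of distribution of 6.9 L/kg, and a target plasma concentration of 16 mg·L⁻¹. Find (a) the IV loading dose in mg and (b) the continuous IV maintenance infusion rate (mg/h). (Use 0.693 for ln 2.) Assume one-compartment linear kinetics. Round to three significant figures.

(a) 6400 mg; (b) 170 mg/h

Vd = 6.9 L/kg × 58 kg = 400.2 L
LD = Vd × C = 400.2 × 16 = 6403 mg
CL = 0.693 × Vd / t½ = 0.693 × 400.2 / 26.1 = 10.63 L/h
Infusion rate = CL × Css = 10.63 × 16 = 170.1 mg/h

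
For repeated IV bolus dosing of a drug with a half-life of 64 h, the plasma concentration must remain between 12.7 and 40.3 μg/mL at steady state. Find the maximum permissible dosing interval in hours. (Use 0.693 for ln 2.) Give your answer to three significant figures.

107 h

k = 0.693 / t½ = 0.693 / 64 = 0.01083 h⁻¹
Between IV bolus doses, concentration decays as C = C₀·e^(−kτ), so C_peak/C_trough = e^(kτ).
τ_max = ln(C_peak/C_trough) / k = ln(40.3/12.7) / 0.01083 = 1.155 / 0.01083 = 106.6 h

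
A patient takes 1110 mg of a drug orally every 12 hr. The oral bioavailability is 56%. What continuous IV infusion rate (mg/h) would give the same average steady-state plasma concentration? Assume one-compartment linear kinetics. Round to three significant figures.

51.8 mg/h

Equivalent systemic input: infusion rate = F·D/τ.
Rate = 0.56 × 1110 / 12 = 51.80 mg/h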